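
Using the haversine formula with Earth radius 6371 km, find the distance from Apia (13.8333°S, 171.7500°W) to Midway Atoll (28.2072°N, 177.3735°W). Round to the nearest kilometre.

4714 km

Δλ = -177.3735 − -171.7500 = -5.6235°.
Δφ = 28.2072 − -13.8333 = 42.0405°.
a = sin²(Δφ/2) + cos φ₁ · cos φ₂ · sin²(Δλ/2) = 0.130723.
c = 2·atan2(√a, √(1−a)) = 0.73987 rad → d = 6371·c ≈ 4713.74 km.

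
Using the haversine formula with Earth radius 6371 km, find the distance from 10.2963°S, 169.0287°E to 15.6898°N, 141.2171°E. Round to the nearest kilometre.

Δλ = 141.2171 − 169.0287 = -27.8116°.
Δφ = 15.6898 − -10.2963 = 25.9861°.
a = sin²(Δφ/2) + cos φ₁ · cos φ₂ · sin²(Δλ/2) = 0.105259.
c = 2·atan2(√a, √(1−a)) = 0.66083 rad → d = 6371·c ≈ 4210.16 km.

4210 km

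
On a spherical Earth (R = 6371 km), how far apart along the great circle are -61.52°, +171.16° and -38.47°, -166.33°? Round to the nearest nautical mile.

Δλ = -166.33 − 171.16 = -337.49°; wrapped into (−180°, 180°]: 22.51°.
Δφ = -38.47 − -61.52 = 23.05°.
a = sin²(Δφ/2) + cos φ₁ · cos φ₂ · sin²(Δλ/2) = 0.054140.
c = 2·atan2(√a, √(1−a)) = 0.46967 rad → d = 6371·c ≈ 2992.24 km ≈ 1615.68 nmi.

1616 nmi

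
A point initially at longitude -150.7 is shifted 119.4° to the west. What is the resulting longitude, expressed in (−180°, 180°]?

Start at -150.7°; shift −119.4° → -270.1°.
-270.1° lies outside (−180°, 180°]; add 360° → +89.9°.

+89.9°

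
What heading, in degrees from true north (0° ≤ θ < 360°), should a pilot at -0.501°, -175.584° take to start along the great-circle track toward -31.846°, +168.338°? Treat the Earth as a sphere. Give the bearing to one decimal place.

Δλ = 168.338 − -175.584 = 343.922°; wrapped into (−180°, 180°]: -16.078°.
θ = atan2( sin Δλ · cos φ₂ , cos φ₁ · sin φ₂ − sin φ₁ · cos φ₂ · cos Δλ )
  = atan2(-0.23526, -0.52048) = -155.677° → normalised to [0°, 360°): 204.323°.

204.3°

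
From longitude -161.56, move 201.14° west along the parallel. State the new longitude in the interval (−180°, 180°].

-2.70°

Start at -161.56°; shift −201.14° → -362.70°.
-362.70° lies outside (−180°, 180°]; add 360° → -2.70°.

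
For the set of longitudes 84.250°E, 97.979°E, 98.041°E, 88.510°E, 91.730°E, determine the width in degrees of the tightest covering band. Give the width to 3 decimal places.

Sort the longitudes: +84.250°, +88.510°, +91.730°, +97.979°, +98.041°.
Eastward gaps between consecutive values (wrapping around): 4.260°, 3.220°, 6.249°, 0.062°, 346.209°.
Largest gap = 346.209° ⇒ minimal covering band is its complement: 360° − 346.209° = 13.791°.
Band runs from +84.250° eastward to +98.041°.

13.791°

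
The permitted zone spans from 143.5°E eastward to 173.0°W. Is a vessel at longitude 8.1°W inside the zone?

No

Band width going east from +143.5° to -173.0°: ((-173.0 − 143.5) mod 360) = 43.5°.
Offset of -8.1° east of the west edge: ((-8.1 − 143.5) mod 360) = 208.4°.
208.4° > 43.5° ⇒ outside.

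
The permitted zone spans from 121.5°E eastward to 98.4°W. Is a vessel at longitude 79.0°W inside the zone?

Band width going east from +121.5° to -98.4°: ((-98.4 − 121.5) mod 360) = 140.1°.
Offset of -79.0° east of the west edge: ((-79.0 − 121.5) mod 360) = 159.5°.
159.5° > 140.1° ⇒ outside.

No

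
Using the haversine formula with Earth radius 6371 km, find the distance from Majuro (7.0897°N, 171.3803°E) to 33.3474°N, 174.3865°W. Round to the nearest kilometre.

3267 km

Δλ = -174.3865 − 171.3803 = -345.7668°; wrapped into (−180°, 180°]: 14.2332°.
Δφ = 33.3474 − 7.0897 = 26.2577°.
a = sin²(Δφ/2) + cos φ₁ · cos φ₂ · sin²(Δλ/2) = 0.064317.
c = 2·atan2(√a, √(1−a)) = 0.51282 rad → d = 6371·c ≈ 3267.15 km.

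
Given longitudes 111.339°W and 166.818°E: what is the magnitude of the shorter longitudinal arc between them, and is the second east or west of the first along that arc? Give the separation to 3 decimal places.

81.843° west

Raw difference: 166.818 − -111.339 = 278.157°.
Normalise into (−180°, 180°]: 278.157° − 360° = -81.843°.
Negative ⇒ the second point lies to the west; separation 81.843°.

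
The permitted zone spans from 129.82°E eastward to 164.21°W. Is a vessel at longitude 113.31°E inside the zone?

Band width going east from +129.82° to -164.21°: ((-164.21 − 129.82) mod 360) = 65.97°.
Offset of +113.31° east of the west edge: ((113.31 − 129.82) mod 360) = 343.49°.
343.49° > 65.97° ⇒ outside.

No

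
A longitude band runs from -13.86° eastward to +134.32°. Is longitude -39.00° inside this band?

Band width going east from -13.86° to +134.32°: ((134.32 − -13.86) mod 360) = 148.18°.
Offset of -39.00° east of the west edge: ((-39.00 − -13.86) mod 360) = 334.86°.
334.86° > 148.18° ⇒ outside.

No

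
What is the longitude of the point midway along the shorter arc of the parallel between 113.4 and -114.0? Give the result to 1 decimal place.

+179.7°

Signed shortest Δλ from +113.4° to -114.0° is +132.6°.
Midpoint longitude = +113.4° + (+132.6°)/2 = +113.4° + 66.3° = +179.7°.
(The naïve average (+113.4 + -114.0)/2 = -0.3° is on the wrong side of the globe.)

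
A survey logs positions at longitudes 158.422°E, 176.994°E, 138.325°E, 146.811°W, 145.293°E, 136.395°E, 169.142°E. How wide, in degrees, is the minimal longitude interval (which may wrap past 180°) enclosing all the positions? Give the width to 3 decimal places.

76.794°

Sort the longitudes: -146.811°, +136.395°, +138.325°, +145.293°, +158.422°, +169.142°, +176.994°.
Eastward gaps between consecutive values (wrapping around): 283.206°, 1.930°, 6.968°, 13.129°, 10.720°, 7.852°, 36.195°.
Largest gap = 283.206° ⇒ minimal covering band is its complement: 360° − 283.206° = 76.794°.
Band runs from +136.395° eastward to -146.811°, crossing the antimeridian.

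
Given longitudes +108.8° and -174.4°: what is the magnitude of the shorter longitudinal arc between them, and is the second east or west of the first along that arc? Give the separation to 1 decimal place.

76.8° east

Raw difference: -174.4 − 108.8 = -283.2°.
Normalise into (−180°, 180°]: -283.2° + 360° = 76.8°.
Positive ⇒ the second point lies to the east; separation 76.8°.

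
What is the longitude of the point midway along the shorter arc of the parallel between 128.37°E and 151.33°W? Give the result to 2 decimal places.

168.52°E

Signed shortest Δλ from +128.37° to -151.33° is +80.30°.
Midpoint longitude = +128.37° + (+80.30°)/2 = +128.37° + 40.15° = +168.52°.
(The naïve average (+128.37 + -151.33)/2 = -11.48° is on the wrong side of the globe.)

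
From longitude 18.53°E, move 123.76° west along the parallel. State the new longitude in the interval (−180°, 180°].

105.23°W

Start at +18.53°; shift −123.76° → -105.23°.
-105.23° already lies in (−180°, 180°].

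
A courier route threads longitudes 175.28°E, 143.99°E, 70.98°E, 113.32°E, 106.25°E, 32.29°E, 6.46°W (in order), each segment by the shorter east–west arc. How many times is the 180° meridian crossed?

0

Leg 1: +175.28° → +143.99°, shortest Δλ = -31.29° (west) — does not cross 180°.
Leg 2: +143.99° → +70.98°, shortest Δλ = -73.01° (west) — does not cross 180°.
Leg 3: +70.98° → +113.32°, shortest Δλ = 42.34° (east) — does not cross 180°.
Leg 4: +113.32° → +106.25°, shortest Δλ = -7.07° (west) — does not cross 180°.
Leg 5: +106.25° → +32.29°, shortest Δλ = -73.96° (west) — does not cross 180°.
Leg 6: +32.29° → -6.46°, shortest Δλ = -38.75° (west) — does not cross 180°.
Total crossings: 0.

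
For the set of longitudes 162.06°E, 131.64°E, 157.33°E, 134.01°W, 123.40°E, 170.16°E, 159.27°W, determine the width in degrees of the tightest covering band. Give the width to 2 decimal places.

102.59°

Sort the longitudes: -159.27°, -134.01°, +123.40°, +131.64°, +157.33°, +162.06°, +170.16°.
Eastward gaps between consecutive values (wrapping around): 25.26°, 257.41°, 8.24°, 25.69°, 4.73°, 8.10°, 30.57°.
Largest gap = 257.41° ⇒ minimal covering band is its complement: 360° − 257.41° = 102.59°.
Band runs from +123.40° eastward to -134.01°, crossing the antimeridian.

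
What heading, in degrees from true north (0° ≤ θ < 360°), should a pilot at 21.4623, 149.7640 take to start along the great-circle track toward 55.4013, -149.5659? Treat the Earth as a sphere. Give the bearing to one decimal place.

36.7°

Δλ = -149.5659 − 149.7640 = -299.3299°; wrapped into (−180°, 180°]: 60.6701°.
θ = atan2( sin Δλ · cos φ₂ , cos φ₁ · sin φ₂ − sin φ₁ · cos φ₂ · cos Δλ )
  = atan2(0.49504, 0.66430) = 36.693° → normalised to [0°, 360°): 36.693°.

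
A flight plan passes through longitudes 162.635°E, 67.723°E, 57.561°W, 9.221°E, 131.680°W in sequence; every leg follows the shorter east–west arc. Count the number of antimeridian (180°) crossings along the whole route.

0

Leg 1: +162.635° → +67.723°, shortest Δλ = -94.912° (west) — does not cross 180°.
Leg 2: +67.723° → -57.561°, shortest Δλ = -125.284° (west) — does not cross 180°.
Leg 3: -57.561° → +9.221°, shortest Δλ = 66.782° (east) — does not cross 180°.
Leg 4: +9.221° → -131.680°, shortest Δλ = -140.901° (west) — does not cross 180°.
Total crossings: 0.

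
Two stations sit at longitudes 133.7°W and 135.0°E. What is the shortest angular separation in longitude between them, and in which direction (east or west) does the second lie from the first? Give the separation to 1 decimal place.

Raw difference: 135.0 − -133.7 = 268.7°.
Normalise into (−180°, 180°]: 268.7° − 360° = -91.3°.
Negative ⇒ the second point lies to the west; separation 91.3°.

91.3° west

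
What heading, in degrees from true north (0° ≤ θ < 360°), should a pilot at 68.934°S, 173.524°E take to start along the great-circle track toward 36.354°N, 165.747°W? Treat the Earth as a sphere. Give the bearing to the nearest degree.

Δλ = -165.747 − 173.524 = -339.271°; wrapped into (−180°, 180°]: 20.729°.
θ = atan2( sin Δλ · cos φ₂ , cos φ₁ · sin φ₂ − sin φ₁ · cos φ₂ · cos Δλ )
  = atan2(0.28506, 0.91596) = 17.287° → normalised to [0°, 360°): 17.287°.

17°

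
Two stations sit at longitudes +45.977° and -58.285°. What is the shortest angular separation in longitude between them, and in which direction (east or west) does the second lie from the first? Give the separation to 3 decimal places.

104.262° west

Raw difference: -58.285 − 45.977 = -104.262°.
Normalise into (−180°, 180°]: -104.262° stays -104.262°.
Negative ⇒ the second point lies to the west; separation 104.262°.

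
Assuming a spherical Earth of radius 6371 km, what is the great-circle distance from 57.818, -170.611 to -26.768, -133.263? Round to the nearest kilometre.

10028 km

Δλ = -133.263 − -170.611 = 37.348°.
Δφ = -26.768 − 57.818 = -84.586°.
a = sin²(Δφ/2) + cos φ₁ · cos φ₂ · sin²(Δλ/2) = 0.501575.
c = 2·atan2(√a, √(1−a)) = 1.57395 rad → d = 6371·c ≈ 10027.61 km.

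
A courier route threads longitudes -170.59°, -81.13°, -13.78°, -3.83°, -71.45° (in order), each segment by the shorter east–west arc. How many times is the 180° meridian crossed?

0

Leg 1: -170.59° → -81.13°, shortest Δλ = 89.46° (east) — does not cross 180°.
Leg 2: -81.13° → -13.78°, shortest Δλ = 67.35° (east) — does not cross 180°.
Leg 3: -13.78° → -3.83°, shortest Δλ = 9.95° (east) — does not cross 180°.
Leg 4: -3.83° → -71.45°, shortest Δλ = -67.62° (west) — does not cross 180°.
Total crossings: 0.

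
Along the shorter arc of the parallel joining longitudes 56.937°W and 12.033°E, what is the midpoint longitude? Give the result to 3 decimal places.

Signed shortest Δλ from -56.937° to +12.033° is +68.970°.
Midpoint longitude = -56.937° + (+68.970°)/2 = -56.937° + 34.485° = -22.452°.

22.452°W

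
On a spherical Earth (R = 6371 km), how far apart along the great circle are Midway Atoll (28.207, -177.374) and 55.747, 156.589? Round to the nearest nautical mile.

1996 nmi

Δλ = 156.589 − -177.374 = 333.963°; wrapped into (−180°, 180°]: -26.037°.
Δφ = 55.747 − 28.207 = 27.540°.
a = sin²(Δφ/2) + cos φ₁ · cos φ₂ · sin²(Δλ/2) = 0.081826.
c = 2·atan2(√a, √(1−a)) = 0.58021 rad → d = 6371·c ≈ 3696.50 km ≈ 1995.95 nmi.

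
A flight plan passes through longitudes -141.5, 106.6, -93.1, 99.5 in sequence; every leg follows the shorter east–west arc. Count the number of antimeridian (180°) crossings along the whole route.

3

Leg 1: -141.5° → +106.6°, shortest Δλ = -111.9° (west) — crosses 180°.
Leg 2: +106.6° → -93.1°, shortest Δλ = 160.3° (east) — crosses 180°.
Leg 3: -93.1° → +99.5°, shortest Δλ = -167.4° (west) — crosses 180°.
Total crossings: 3.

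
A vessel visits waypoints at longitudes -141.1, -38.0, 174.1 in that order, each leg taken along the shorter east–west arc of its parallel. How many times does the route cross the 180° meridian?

Leg 1: -141.1° → -38.0°, shortest Δλ = 103.1° (east) — does not cross 180°.
Leg 2: -38.0° → +174.1°, shortest Δλ = -147.9° (west) — crosses 180°.
Total crossings: 1.

1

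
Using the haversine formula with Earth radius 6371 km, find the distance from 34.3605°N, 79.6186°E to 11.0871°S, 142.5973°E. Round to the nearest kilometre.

8335 km

Δλ = 142.5973 − 79.6186 = 62.9787°.
Δφ = -11.0871 − 34.3605 = -45.4476°.
a = sin²(Δφ/2) + cos φ₁ · cos φ₂ · sin²(Δλ/2) = 0.370245.
c = 2·atan2(√a, √(1−a)) = 1.30828 rad → d = 6371·c ≈ 8335.06 km.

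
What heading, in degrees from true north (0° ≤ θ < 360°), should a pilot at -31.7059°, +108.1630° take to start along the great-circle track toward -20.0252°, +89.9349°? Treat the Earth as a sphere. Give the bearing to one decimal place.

301.2°

Δλ = 89.9349 − 108.1630 = -18.2281°.
θ = atan2( sin Δλ · cos φ₂ , cos φ₁ · sin φ₂ − sin φ₁ · cos φ₂ · cos Δλ )
  = atan2(-0.29389, 0.17768) = -58.844° → normalised to [0°, 360°): 301.156°.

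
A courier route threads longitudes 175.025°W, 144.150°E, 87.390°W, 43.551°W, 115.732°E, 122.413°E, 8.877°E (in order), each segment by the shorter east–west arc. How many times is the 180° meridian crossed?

Leg 1: -175.025° → +144.150°, shortest Δλ = -40.825° (west) — crosses 180°.
Leg 2: +144.150° → -87.390°, shortest Δλ = 128.46° (east) — crosses 180°.
Leg 3: -87.390° → -43.551°, shortest Δλ = 43.839° (east) — does not cross 180°.
Leg 4: -43.551° → +115.732°, shortest Δλ = 159.283° (east) — does not cross 180°.
Leg 5: +115.732° → +122.413°, shortest Δλ = 6.681° (east) — does not cross 180°.
Leg 6: +122.413° → +8.877°, shortest Δλ = -113.536° (west) — does not cross 180°.
Total crossings: 2.

2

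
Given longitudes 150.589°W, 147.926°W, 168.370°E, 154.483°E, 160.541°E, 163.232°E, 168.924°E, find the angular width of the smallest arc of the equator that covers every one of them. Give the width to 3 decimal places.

57.591°

Sort the longitudes: -150.589°, -147.926°, +154.483°, +160.541°, +163.232°, +168.370°, +168.924°.
Eastward gaps between consecutive values (wrapping around): 2.663°, 302.409°, 6.058°, 2.691°, 5.138°, 0.554°, 40.487°.
Largest gap = 302.409° ⇒ minimal covering band is its complement: 360° − 302.409° = 57.591°.
Band runs from +154.483° eastward to -147.926°, crossing the antimeridian.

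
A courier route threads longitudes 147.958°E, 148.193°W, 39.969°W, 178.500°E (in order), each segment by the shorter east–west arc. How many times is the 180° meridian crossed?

Leg 1: +147.958° → -148.193°, shortest Δλ = 63.849° (east) — crosses 180°.
Leg 2: -148.193° → -39.969°, shortest Δλ = 108.224° (east) — does not cross 180°.
Leg 3: -39.969° → +178.500°, shortest Δλ = -141.531° (west) — crosses 180°.
Total crossings: 2.

2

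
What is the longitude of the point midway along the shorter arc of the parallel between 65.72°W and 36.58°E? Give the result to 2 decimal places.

14.57°W

Signed shortest Δλ from -65.72° to +36.58° is +102.30°.
Midpoint longitude = -65.72° + (+102.30°)/2 = -65.72° + 51.15° = -14.57°.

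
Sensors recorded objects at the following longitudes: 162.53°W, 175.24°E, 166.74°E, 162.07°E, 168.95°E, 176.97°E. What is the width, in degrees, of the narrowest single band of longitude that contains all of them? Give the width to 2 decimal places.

35.40°

Sort the longitudes: -162.53°, +162.07°, +166.74°, +168.95°, +175.24°, +176.97°.
Eastward gaps between consecutive values (wrapping around): 324.60°, 4.67°, 2.21°, 6.29°, 1.73°, 20.50°.
Largest gap = 324.60° ⇒ minimal covering band is its complement: 360° − 324.60° = 35.40°.
Band runs from +162.07° eastward to -162.53°, crossing the antimeridian.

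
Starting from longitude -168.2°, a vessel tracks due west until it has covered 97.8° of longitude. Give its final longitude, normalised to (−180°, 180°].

+94.0°

Start at -168.2°; shift −97.8° → -266.0°.
-266.0° lies outside (−180°, 180°]; add 360° → +94.0°.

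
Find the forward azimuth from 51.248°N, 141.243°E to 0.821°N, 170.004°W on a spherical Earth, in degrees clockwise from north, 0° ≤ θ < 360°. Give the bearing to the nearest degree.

124°

Δλ = -170.004 − 141.243 = -311.247°; wrapped into (−180°, 180°]: 48.753°.
θ = atan2( sin Δλ · cos φ₂ , cos φ₁ · sin φ₂ − sin φ₁ · cos φ₂ · cos Δλ )
  = atan2(0.75180, -0.50515) = 123.898° → normalised to [0°, 360°): 123.898°.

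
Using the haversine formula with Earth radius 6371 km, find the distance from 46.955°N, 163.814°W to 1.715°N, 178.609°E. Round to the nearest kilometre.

Δλ = 178.609 − -163.814 = 342.423°; wrapped into (−180°, 180°]: -17.577°.
Δφ = 1.715 − 46.955 = -45.240°.
a = sin²(Δφ/2) + cos φ₁ · cos φ₂ · sin²(Δλ/2) = 0.163858.
c = 2·atan2(√a, √(1−a)) = 0.83351 rad → d = 6371·c ≈ 5310.26 km.

5310 km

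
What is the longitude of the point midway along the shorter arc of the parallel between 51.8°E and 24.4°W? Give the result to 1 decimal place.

Signed shortest Δλ from +51.8° to -24.4° is -76.2°.
Midpoint longitude = +51.8° + (-76.2°)/2 = +51.8° − 38.1° = +13.7°.

13.7°E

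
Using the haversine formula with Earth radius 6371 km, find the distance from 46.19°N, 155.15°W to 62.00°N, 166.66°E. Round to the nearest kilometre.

2980 km

Δλ = 166.66 − -155.15 = 321.81°; wrapped into (−180°, 180°]: -38.19°.
Δφ = 62.00 − 46.19 = 15.81°.
a = sin²(Δφ/2) + cos φ₁ · cos φ₂ · sin²(Δλ/2) = 0.053696.
c = 2·atan2(√a, √(1−a)) = 0.46770 rad → d = 6371·c ≈ 2979.70 km.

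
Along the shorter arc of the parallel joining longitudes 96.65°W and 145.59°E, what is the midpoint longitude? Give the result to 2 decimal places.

155.53°W

Signed shortest Δλ from -96.65° to +145.59° is -117.76°.
Midpoint longitude = -96.65° + (-117.76°)/2 = -96.65° − 58.88° = -155.53°.
(The naïve average (-96.65 + +145.59)/2 = 24.47° is on the wrong side of the globe.)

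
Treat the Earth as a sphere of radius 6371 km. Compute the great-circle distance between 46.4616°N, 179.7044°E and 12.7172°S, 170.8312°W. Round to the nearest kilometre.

6648 km

Δλ = -170.8312 − 179.7044 = -350.5356°; wrapped into (−180°, 180°]: 9.4644°.
Δφ = -12.7172 − 46.4616 = -59.1788°.
a = sin²(Δφ/2) + cos φ₁ · cos φ₂ · sin²(Δλ/2) = 0.248393.
c = 2·atan2(√a, √(1−a)) = 1.04348 rad → d = 6371·c ≈ 6648.02 km.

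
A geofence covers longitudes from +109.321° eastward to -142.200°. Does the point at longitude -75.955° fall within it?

Band width going east from +109.321° to -142.200°: ((-142.200 − 109.321) mod 360) = 108.479°.
Offset of -75.955° east of the west edge: ((-75.955 − 109.321) mod 360) = 174.724°.
174.724° > 108.479° ⇒ outside.

No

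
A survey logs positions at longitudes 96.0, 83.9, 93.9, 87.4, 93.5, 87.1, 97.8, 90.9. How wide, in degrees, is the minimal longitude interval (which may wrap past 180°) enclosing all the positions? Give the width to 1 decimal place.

Sort the longitudes: +83.9°, +87.1°, +87.4°, +90.9°, +93.5°, +93.9°, +96.0°, +97.8°.
Eastward gaps between consecutive values (wrapping around): 3.2°, 0.3°, 3.5°, 2.6°, 0.4°, 2.1°, 1.8°, 346.1°.
Largest gap = 346.1° ⇒ minimal covering band is its complement: 360° − 346.1° = 13.9°.
Band runs from +83.9° eastward to +97.8°.

13.9°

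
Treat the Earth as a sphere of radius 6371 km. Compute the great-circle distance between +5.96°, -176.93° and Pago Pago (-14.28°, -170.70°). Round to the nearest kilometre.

Δλ = -170.70 − -176.93 = 6.23°.
Δφ = -14.28 − 5.96 = -20.24°.
a = sin²(Δφ/2) + cos φ₁ · cos φ₂ · sin²(Δλ/2) = 0.033720.
c = 2·atan2(√a, √(1−a)) = 0.36936 rad → d = 6371·c ≈ 2353.18 km.

2353 km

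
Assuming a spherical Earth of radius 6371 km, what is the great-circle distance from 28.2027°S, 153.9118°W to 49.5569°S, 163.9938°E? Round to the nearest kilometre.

4268 km

Δλ = 163.9938 − -153.9118 = 317.9056°; wrapped into (−180°, 180°]: -42.0944°.
Δφ = -49.5569 − -28.2027 = -21.3542°.
a = sin²(Δφ/2) + cos φ₁ · cos φ₂ · sin²(Δλ/2) = 0.108061.
c = 2·atan2(√a, √(1−a)) = 0.66991 rad → d = 6371·c ≈ 4268.00 km.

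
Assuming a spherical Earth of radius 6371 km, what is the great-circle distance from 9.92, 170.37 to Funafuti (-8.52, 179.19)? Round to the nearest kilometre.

Δλ = 179.19 − 170.37 = 8.82°.
Δφ = -8.52 − 9.92 = -18.44°.
a = sin²(Δφ/2) + cos φ₁ · cos φ₂ · sin²(Δλ/2) = 0.031432.
c = 2·atan2(√a, √(1−a)) = 0.35647 rad → d = 6371·c ≈ 2271.05 km.

2271 km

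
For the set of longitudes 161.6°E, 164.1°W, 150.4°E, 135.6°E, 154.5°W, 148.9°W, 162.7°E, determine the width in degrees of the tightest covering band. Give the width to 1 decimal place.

75.5°

Sort the longitudes: -164.1°, -154.5°, -148.9°, +135.6°, +150.4°, +161.6°, +162.7°.
Eastward gaps between consecutive values (wrapping around): 9.6°, 5.6°, 284.5°, 14.8°, 11.2°, 1.1°, 33.2°.
Largest gap = 284.5° ⇒ minimal covering band is its complement: 360° − 284.5° = 75.5°.
Band runs from +135.6° eastward to -148.9°, crossing the antimeridian.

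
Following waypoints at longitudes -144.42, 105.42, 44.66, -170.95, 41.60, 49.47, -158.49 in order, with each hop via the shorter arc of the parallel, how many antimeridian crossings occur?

4

Leg 1: -144.42° → +105.42°, shortest Δλ = -110.16° (west) — crosses 180°.
Leg 2: +105.42° → +44.66°, shortest Δλ = -60.76° (west) — does not cross 180°.
Leg 3: +44.66° → -170.95°, shortest Δλ = 144.39° (east) — crosses 180°.
Leg 4: -170.95° → +41.60°, shortest Δλ = -147.45° (west) — crosses 180°.
Leg 5: +41.60° → +49.47°, shortest Δλ = 7.87° (east) — does not cross 180°.
Leg 6: +49.47° → -158.49°, shortest Δλ = 152.04° (east) — crosses 180°.
Total crossings: 4.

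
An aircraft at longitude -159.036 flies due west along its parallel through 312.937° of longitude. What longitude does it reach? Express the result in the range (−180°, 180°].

Start at -159.036°; shift −312.937° → -471.973°.
-471.973° lies outside (−180°, 180°]; add 360° → -111.973°.

-111.973°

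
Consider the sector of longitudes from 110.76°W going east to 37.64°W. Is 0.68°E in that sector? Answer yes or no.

Band width going east from -110.76° to -37.64°: ((-37.64 − -110.76) mod 360) = 73.12°.
Offset of +0.68° east of the west edge: ((0.68 − -110.76) mod 360) = 111.44°.
111.44° > 73.12° ⇒ outside.

No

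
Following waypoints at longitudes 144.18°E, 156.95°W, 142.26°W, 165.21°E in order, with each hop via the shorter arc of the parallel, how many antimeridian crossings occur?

2

Leg 1: +144.18° → -156.95°, shortest Δλ = 58.87° (east) — crosses 180°.
Leg 2: -156.95° → -142.26°, shortest Δλ = 14.69° (east) — does not cross 180°.
Leg 3: -142.26° → +165.21°, shortest Δλ = -52.53° (west) — crosses 180°.
Total crossings: 2.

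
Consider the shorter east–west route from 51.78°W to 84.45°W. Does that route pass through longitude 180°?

Signed shortest Δλ = ((-84.45 − -51.78 + 180) mod 360) − 180 = -32.67°.
Going west by 32.67° from -51.78° reaches -84.45° without touching 180°.

No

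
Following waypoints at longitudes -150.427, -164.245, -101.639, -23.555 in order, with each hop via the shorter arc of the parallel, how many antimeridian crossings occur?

Leg 1: -150.427° → -164.245°, shortest Δλ = -13.818° (west) — does not cross 180°.
Leg 2: -164.245° → -101.639°, shortest Δλ = 62.606° (east) — does not cross 180°.
Leg 3: -101.639° → -23.555°, shortest Δλ = 78.084° (east) — does not cross 180°.
Total crossings: 0.

0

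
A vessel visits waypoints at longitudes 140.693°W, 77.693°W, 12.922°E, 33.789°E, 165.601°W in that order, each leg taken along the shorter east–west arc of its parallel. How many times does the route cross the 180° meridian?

Leg 1: -140.693° → -77.693°, shortest Δλ = 63.0° (east) — does not cross 180°.
Leg 2: -77.693° → +12.922°, shortest Δλ = 90.615° (east) — does not cross 180°.
Leg 3: +12.922° → +33.789°, shortest Δλ = 20.867° (east) — does not cross 180°.
Leg 4: +33.789° → -165.601°, shortest Δλ = 160.61° (east) — crosses 180°.
Total crossings: 1.

1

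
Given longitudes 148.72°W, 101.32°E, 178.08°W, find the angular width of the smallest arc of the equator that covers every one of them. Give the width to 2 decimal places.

Sort the longitudes: -178.08°, -148.72°, +101.32°.
Eastward gaps between consecutive values (wrapping around): 29.36°, 250.04°, 80.60°.
Largest gap = 250.04° ⇒ minimal covering band is its complement: 360° − 250.04° = 109.96°.
Band runs from +101.32° eastward to -148.72°, crossing the antimeridian.

109.96°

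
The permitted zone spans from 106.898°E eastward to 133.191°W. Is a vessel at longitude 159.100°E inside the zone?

Band width going east from +106.898° to -133.191°: ((-133.191 − 106.898) mod 360) = 119.911°.
Offset of +159.100° east of the west edge: ((159.100 − 106.898) mod 360) = 52.202°.
52.202° ≤ 119.911° ⇒ inside.

Yes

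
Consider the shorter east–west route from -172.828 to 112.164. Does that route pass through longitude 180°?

Naïve |112.164 − -172.828| = 284.992° > 180°, so the shorter arc goes the other way round — across 180°.
Signed shortest Δλ = ((112.164 − -172.828 + 180) mod 360) − 180 = -75.008°.
Going west by 75.008° from -172.828° passes through 180° before reaching +112.164°.

Yes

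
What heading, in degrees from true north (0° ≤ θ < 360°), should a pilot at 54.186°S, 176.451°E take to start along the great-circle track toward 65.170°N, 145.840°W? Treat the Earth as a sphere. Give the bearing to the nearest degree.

18°

Δλ = -145.840 − 176.451 = -322.291°; wrapped into (−180°, 180°]: 37.709°.
θ = atan2( sin Δλ · cos φ₂ , cos φ₁ · sin φ₂ − sin φ₁ · cos φ₂ · cos Δλ )
  = atan2(0.25685, 0.80046) = 17.790° → normalised to [0°, 360°): 17.790°.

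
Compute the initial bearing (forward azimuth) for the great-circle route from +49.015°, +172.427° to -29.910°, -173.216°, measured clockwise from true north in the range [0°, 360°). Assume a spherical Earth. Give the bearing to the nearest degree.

Δλ = -173.216 − 172.427 = -345.643°; wrapped into (−180°, 180°]: 14.357°.
θ = atan2( sin Δλ · cos φ₂ , cos φ₁ · sin φ₂ − sin φ₁ · cos φ₂ · cos Δλ )
  = atan2(0.21494, -0.96094) = 167.392° → normalised to [0°, 360°): 167.392°.

167°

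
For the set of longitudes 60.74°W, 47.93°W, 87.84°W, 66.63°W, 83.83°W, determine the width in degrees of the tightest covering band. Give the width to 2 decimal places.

Sort the longitudes: -87.84°, -83.83°, -66.63°, -60.74°, -47.93°.
Eastward gaps between consecutive values (wrapping around): 4.01°, 17.20°, 5.89°, 12.81°, 320.09°.
Largest gap = 320.09° ⇒ minimal covering band is its complement: 360° − 320.09° = 39.91°.
Band runs from -87.84° eastward to -47.93°.

39.91°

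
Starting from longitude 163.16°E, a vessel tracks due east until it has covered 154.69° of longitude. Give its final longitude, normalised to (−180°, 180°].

Start at +163.16°; shift +154.69° → +317.85°.
+317.85° lies outside (−180°, 180°]; subtract 360° → -42.15°.

42.15°W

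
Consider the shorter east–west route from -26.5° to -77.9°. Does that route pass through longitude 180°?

Signed shortest Δλ = ((-77.9 − -26.5 + 180) mod 360) − 180 = -51.4°.
Going west by 51.4° from -26.5° reaches -77.9° without touching 180°.

No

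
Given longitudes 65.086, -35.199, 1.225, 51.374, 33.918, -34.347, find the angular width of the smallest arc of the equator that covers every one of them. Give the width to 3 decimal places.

Sort the longitudes: -35.199°, -34.347°, +1.225°, +33.918°, +51.374°, +65.086°.
Eastward gaps between consecutive values (wrapping around): 0.852°, 35.572°, 32.693°, 17.456°, 13.712°, 259.715°.
Largest gap = 259.715° ⇒ minimal covering band is its complement: 360° − 259.715° = 100.285°.
Band runs from -35.199° eastward to +65.086°.

100.285°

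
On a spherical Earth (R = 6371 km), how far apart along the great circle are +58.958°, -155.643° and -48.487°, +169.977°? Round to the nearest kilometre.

Δλ = 169.977 − -155.643 = 325.620°; wrapped into (−180°, 180°]: -34.380°.
Δφ = -48.487 − 58.958 = -107.445°.
a = sin²(Δφ/2) + cos φ₁ · cos φ₂ · sin²(Δλ/2) = 0.679748.
c = 2·atan2(√a, √(1−a)) = 1.93852 rad → d = 6371·c ≈ 12350.33 km.

12350 km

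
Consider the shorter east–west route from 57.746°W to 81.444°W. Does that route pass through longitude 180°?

No

Signed shortest Δλ = ((-81.444 − -57.746 + 180) mod 360) − 180 = -23.698°.
Going west by 23.698° from -57.746° reaches -81.444° without touching 180°.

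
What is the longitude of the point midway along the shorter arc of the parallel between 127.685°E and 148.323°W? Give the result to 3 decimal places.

Signed shortest Δλ from +127.685° to -148.323° is +83.992°.
Midpoint longitude = +127.685° + (+83.992°)/2 = +127.685° + 41.996° = +169.681°.
(The naïve average (+127.685 + -148.323)/2 = -10.319° is on the wrong side of the globe.)

169.681°E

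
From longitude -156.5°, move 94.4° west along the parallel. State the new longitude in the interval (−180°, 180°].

+109.1°

Start at -156.5°; shift −94.4° → -250.9°.
-250.9° lies outside (−180°, 180°]; add 360° → +109.1°.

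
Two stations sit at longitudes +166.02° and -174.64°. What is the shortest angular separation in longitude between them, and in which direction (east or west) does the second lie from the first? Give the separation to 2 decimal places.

19.34° east

Raw difference: -174.64 − 166.02 = -340.66°.
Normalise into (−180°, 180°]: -340.66° + 360° = 19.34°.
Positive ⇒ the second point lies to the east; separation 19.34°.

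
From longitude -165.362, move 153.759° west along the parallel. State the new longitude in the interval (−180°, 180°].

+40.879°

Start at -165.362°; shift −153.759° → -319.121°.
-319.121° lies outside (−180°, 180°]; add 360° → +40.879°.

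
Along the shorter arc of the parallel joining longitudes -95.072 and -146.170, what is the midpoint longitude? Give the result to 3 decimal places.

Signed shortest Δλ from -95.072° to -146.170° is -51.098°.
Midpoint longitude = -95.072° + (-51.098°)/2 = -95.072° − 25.549° = -120.621°.

-120.621°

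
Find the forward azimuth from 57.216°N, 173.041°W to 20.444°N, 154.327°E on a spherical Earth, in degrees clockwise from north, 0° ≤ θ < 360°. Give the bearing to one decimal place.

Δλ = 154.327 − -173.041 = 327.368°; wrapped into (−180°, 180°]: -32.632°.
θ = atan2( sin Δλ · cos φ₂ , cos φ₁ · sin φ₂ − sin φ₁ · cos φ₂ · cos Δλ )
  = atan2(-0.50528, -0.47428) = -133.188° → normalised to [0°, 360°): 226.812°.

226.8°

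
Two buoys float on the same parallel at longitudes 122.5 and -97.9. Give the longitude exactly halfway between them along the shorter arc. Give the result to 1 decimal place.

-167.7°

Signed shortest Δλ from +122.5° to -97.9° is +139.6°.
Midpoint longitude = +122.5° + (+139.6°)/2 = +122.5° + 69.8° = +192.3°.
Normalise into (−180°, 180°]: -167.7°.
(The naïve average (+122.5 + -97.9)/2 = 12.3° is on the wrong side of the globe.)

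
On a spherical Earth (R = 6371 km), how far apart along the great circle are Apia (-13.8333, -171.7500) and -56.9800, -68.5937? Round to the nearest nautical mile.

Δλ = -68.5937 − -171.7500 = 103.1563°.
Δφ = -56.9800 − -13.8333 = -43.1467°.
a = sin²(Δφ/2) + cos φ₁ · cos φ₂ · sin²(Δλ/2) = 0.459977.
c = 2·atan2(√a, √(1−a)) = 1.49067 rad → d = 6371·c ≈ 9497.03 km ≈ 5127.99 nmi.

5128 nmi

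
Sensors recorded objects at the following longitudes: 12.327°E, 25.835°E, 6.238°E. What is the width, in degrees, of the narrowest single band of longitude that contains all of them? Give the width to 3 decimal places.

19.597°

Sort the longitudes: +6.238°, +12.327°, +25.835°.
Eastward gaps between consecutive values (wrapping around): 6.089°, 13.508°, 340.403°.
Largest gap = 340.403° ⇒ minimal covering band is its complement: 360° − 340.403° = 19.597°.
Band runs from +6.238° eastward to +25.835°.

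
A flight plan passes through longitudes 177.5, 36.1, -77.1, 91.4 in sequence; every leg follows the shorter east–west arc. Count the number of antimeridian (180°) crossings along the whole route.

Leg 1: +177.5° → +36.1°, shortest Δλ = -141.4° (west) — does not cross 180°.
Leg 2: +36.1° → -77.1°, shortest Δλ = -113.2° (west) — does not cross 180°.
Leg 3: -77.1° → +91.4°, shortest Δλ = 168.5° (east) — does not cross 180°.
Total crossings: 0.

0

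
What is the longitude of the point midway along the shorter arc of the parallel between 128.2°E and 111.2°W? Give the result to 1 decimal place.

Signed shortest Δλ from +128.2° to -111.2° is +120.6°.
Midpoint longitude = +128.2° + (+120.6°)/2 = +128.2° + 60.3° = +188.5°.
Normalise into (−180°, 180°]: -171.5°.
(The naïve average (+128.2 + -111.2)/2 = 8.5° is on the wrong side of the globe.)

171.5°W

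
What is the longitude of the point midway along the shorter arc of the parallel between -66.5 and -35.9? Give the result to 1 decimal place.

-51.2°

Signed shortest Δλ from -66.5° to -35.9° is +30.6°.
Midpoint longitude = -66.5° + (+30.6°)/2 = -66.5° + 15.3° = -51.2°.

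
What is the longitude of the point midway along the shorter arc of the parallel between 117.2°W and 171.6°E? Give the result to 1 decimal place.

Signed shortest Δλ from -117.2° to +171.6° is -71.2°.
Midpoint longitude = -117.2° + (-71.2°)/2 = -117.2° − 35.6° = -152.8°.
(The naïve average (-117.2 + +171.6)/2 = 27.2° is on the wrong side of the globe.)

152.8°W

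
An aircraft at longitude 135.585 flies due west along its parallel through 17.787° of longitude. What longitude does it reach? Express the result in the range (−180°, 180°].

Start at +135.585°; shift −17.787° → +117.798°.
+117.798° already lies in (−180°, 180°].

+117.798°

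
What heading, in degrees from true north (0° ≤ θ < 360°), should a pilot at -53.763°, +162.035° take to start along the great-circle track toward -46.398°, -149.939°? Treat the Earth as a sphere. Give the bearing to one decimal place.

96.2°

Δλ = -149.939 − 162.035 = -311.974°; wrapped into (−180°, 180°]: 48.026°.
θ = atan2( sin Δλ · cos φ₂ , cos φ₁ · sin φ₂ − sin φ₁ · cos φ₂ · cos Δλ )
  = atan2(0.51272, -0.05604) = 96.238° → normalised to [0°, 360°): 96.238°.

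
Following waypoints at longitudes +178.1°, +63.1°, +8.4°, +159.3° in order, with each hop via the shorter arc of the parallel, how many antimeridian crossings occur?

Leg 1: +178.1° → +63.1°, shortest Δλ = -115.0° (west) — does not cross 180°.
Leg 2: +63.1° → +8.4°, shortest Δλ = -54.7° (west) — does not cross 180°.
Leg 3: +8.4° → +159.3°, shortest Δλ = 150.9° (east) — does not cross 180°.
Total crossings: 0.

0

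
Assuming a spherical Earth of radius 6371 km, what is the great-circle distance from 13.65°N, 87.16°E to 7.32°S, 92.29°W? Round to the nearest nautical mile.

Δλ = -92.29 − 87.16 = -179.45°.
Δφ = -7.32 − 13.65 = -20.97°.
a = sin²(Δφ/2) + cos φ₁ · cos φ₂ · sin²(Δλ/2) = 0.996929.
c = 2·atan2(√a, √(1−a)) = 3.03071 rad → d = 6371·c ≈ 19308.66 km ≈ 10425.84 nmi.

10426 nmi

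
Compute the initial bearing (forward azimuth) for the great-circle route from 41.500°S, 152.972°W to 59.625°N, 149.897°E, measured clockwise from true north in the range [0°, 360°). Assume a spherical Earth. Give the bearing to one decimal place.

Δλ = 149.897 − -152.972 = 302.869°; wrapped into (−180°, 180°]: -57.131°.
θ = atan2( sin Δλ · cos φ₂ , cos φ₁ · sin φ₂ − sin φ₁ · cos φ₂ · cos Δλ )
  = atan2(-0.42471, 0.82799) = -27.155° → normalised to [0°, 360°): 332.845°.

332.8°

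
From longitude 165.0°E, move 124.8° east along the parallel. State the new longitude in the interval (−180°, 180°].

70.2°W

Start at +165.0°; shift +124.8° → +289.8°.
+289.8° lies outside (−180°, 180°]; subtract 360° → -70.2°.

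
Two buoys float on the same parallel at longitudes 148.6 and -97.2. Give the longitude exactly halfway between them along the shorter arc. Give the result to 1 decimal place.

-154.3°

Signed shortest Δλ from +148.6° to -97.2° is +114.2°.
Midpoint longitude = +148.6° + (+114.2°)/2 = +148.6° + 57.1° = +205.7°.
Normalise into (−180°, 180°]: -154.3°.
(The naïve average (+148.6 + -97.2)/2 = 25.7° is on the wrong side of the globe.)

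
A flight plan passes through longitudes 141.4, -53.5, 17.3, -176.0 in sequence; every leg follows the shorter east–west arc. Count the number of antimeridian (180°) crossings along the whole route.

Leg 1: +141.4° → -53.5°, shortest Δλ = 165.1° (east) — crosses 180°.
Leg 2: -53.5° → +17.3°, shortest Δλ = 70.8° (east) — does not cross 180°.
Leg 3: +17.3° → -176.0°, shortest Δλ = 166.7° (east) — crosses 180°.
Total crossings: 2.

2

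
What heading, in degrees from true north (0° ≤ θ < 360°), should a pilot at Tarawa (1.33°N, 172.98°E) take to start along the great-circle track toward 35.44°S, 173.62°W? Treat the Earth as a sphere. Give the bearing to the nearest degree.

162°

Δλ = -173.62 − 172.98 = -346.60°; wrapped into (−180°, 180°]: 13.40°.
θ = atan2( sin Δλ · cos φ₂ , cos φ₁ · sin φ₂ − sin φ₁ · cos φ₂ · cos Δλ )
  = atan2(0.18881, -0.59809) = 162.480° → normalised to [0°, 360°): 162.480°.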